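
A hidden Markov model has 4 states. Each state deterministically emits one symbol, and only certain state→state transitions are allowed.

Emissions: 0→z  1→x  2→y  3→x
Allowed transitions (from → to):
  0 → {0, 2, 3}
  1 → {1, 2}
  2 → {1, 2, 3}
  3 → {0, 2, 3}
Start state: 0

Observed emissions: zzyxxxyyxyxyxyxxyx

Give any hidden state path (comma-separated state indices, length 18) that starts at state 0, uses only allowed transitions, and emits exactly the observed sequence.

  pos 0: z in {0}, choose 0; start
  pos 1: z in {0}, choose 0; 0->0 ok
  pos 2: y in {2}, choose 2; 0->2 ok
  pos 3: x in {1,3}, choose 1; 2->1 ok
  pos 4: x in {1,3}, choose 1; 1->1 ok
  pos 5: x in {1,3}, choose 1; 1->1 ok
  pos 6: y in {2}, choose 2; 1->2 ok
  pos 7: y in {2}, choose 2; 2->2 ok
  pos 8: x in {1,3}, choose 1; 2->1 ok
  pos 9: y in {2}, choose 2; 1->2 ok
  pos 10: x in {1,3}, choose 1; 2->1 ok
  pos 11: y in {2}, choose 2; 1->2 ok
  pos 12: x in {1,3}, choose 3; 2->3 ok
  pos 13: y in {2}, choose 2; 3->2 ok
  pos 14: x in {1,3}, choose 3; 2->3 ok
  pos 15: x in {1,3}, choose 3; 3->3 ok
  pos 16: y in {2}, choose 2; 3->2 ok
  pos 17: x in {1,3}, choose 1; 2->1 ok

0,0,2,1,1,1,2,2,1,2,1,2,3,2,3,3,2,1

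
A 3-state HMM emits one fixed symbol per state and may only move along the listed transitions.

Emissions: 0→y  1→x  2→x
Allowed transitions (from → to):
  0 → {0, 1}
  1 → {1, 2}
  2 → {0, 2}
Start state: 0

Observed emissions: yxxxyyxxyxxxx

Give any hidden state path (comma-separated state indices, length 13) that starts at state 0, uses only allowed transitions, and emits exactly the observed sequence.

  pos 0: y in {0}, choose 0; start
  pos 1: x in {1,2}, choose 1; 0->1 ok
  pos 2: x in {1,2}, choose 2; 1->2 ok
  pos 3: x in {1,2}, choose 2; 2->2 ok
  pos 4: y in {0}, choose 0; 2->0 ok
  pos 5: y in {0}, choose 0; 0->0 ok
  pos 6: x in {1,2}, choose 1; 0->1 ok
  pos 7: x in {1,2}, choose 2; 1->2 ok
  pos 8: y in {0}, choose 0; 2->0 ok
  pos 9: x in {1,2}, choose 1; 0->1 ok
  pos 10: x in {1,2}, choose 1; 1->1 ok
  pos 11: x in {1,2}, choose 1; 1->1 ok
  pos 12: x in {1,2}, choose 2; 1->2 ok

0,1,2,2,0,0,1,2,0,1,1,1,2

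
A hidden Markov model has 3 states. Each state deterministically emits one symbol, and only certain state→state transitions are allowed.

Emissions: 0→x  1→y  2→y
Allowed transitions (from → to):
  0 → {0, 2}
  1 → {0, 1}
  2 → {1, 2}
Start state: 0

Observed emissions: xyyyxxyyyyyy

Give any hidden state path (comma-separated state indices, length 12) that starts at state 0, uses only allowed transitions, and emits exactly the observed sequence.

0,2,1,1,0,0,2,2,2,2,2,1

  pos 0: x in {0}, choose 0; start
  pos 1: y in {1,2}, choose 2; 0->2 ok
  pos 2: y in {1,2}, choose 1; 2->1 ok
  pos 3: y in {1,2}, choose 1; 1->1 ok
  pos 4: x in {0}, choose 0; 1->0 ok
  pos 5: x in {0}, choose 0; 0->0 ok
  pos 6: y in {1,2}, choose 2; 0->2 ok
  pos 7: y in {1,2}, choose 2; 2->2 ok
  pos 8: y in {1,2}, choose 2; 2->2 ok
  pos 9: y in {1,2}, choose 2; 2->2 ok
  pos 10: y in {1,2}, choose 2; 2->2 ok
  pos 11: y in {1,2}, choose 1; 2->1 ok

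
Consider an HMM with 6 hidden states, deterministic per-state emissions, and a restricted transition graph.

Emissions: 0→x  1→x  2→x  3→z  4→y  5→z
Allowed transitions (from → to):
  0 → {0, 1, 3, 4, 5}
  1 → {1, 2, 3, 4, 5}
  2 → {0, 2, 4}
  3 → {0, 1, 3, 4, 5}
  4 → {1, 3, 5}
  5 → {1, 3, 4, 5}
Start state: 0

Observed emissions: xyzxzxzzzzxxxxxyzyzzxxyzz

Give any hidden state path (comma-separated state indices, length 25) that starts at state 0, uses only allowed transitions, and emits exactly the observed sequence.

  0: obs=x cand={0,1,2} pick 0 [start]
  1: obs=y cand={4} pick 4 [0->4 ok]
  2: obs=z cand={3,5} pick 5 [4->5 ok]
  3: obs=x cand={0,1,2} pick 1 [5->1 ok]
  4: obs=z cand={3,5} pick 3 [1->3 ok]
  5: obs=x cand={0,1,2} pick 0 [3->0 ok]
  6: obs=z cand={3,5} pick 3 [0->3 ok]
  7: obs=z cand={3,5} pick 5 [3->5 ok]
  8: obs=z cand={3,5} pick 5 [5->5 ok]
  9: obs=z cand={3,5} pick 5 [5->5 ok]
  10: obs=x cand={0,1,2} pick 1 [5->1 ok]
  11: obs=x cand={0,1,2} pick 1 [1->1 ok]
  12: obs=x cand={0,1,2} pick 2 [1->2 ok]
  13: obs=x cand={0,1,2} pick 0 [2->0 ok]
  14: obs=x cand={0,1,2} pick 1 [0->1 ok]
  15: obs=y cand={4} pick 4 [1->4 ok]
  16: obs=z cand={3,5} pick 5 [4->5 ok]
  17: obs=y cand={4} pick 4 [5->4 ok]
  18: obs=z cand={3,5} pick 5 [4->5 ok]
  19: obs=z cand={3,5} pick 3 [5->3 ok]
  20: obs=x cand={0,1,2} pick 1 [3->1 ok]
  21: obs=x cand={0,1,2} pick 2 [1->2 ok]
  22: obs=y cand={4} pick 4 [2->4 ok]
  23: obs=z cand={3,5} pick 5 [4->5 ok]
  24: obs=z cand={3,5} pick 3 [5->3 ok]

0,4,5,1,3,0,3,5,5,5,1,1,2,0,1,4,5,4,5,3,1,2,4,5,3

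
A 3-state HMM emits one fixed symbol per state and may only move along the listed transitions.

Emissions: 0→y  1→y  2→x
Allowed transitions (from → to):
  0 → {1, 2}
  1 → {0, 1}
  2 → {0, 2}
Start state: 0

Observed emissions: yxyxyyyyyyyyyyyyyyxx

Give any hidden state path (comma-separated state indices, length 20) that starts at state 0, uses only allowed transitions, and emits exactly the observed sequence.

  pos 0: y in {0,1}, choose 0; start
  pos 1: x in {2}, choose 2; 0->2 ok
  pos 2: y in {0,1}, choose 0; 2->0 ok
  pos 3: x in {2}, choose 2; 0->2 ok
  pos 4: y in {0,1}, choose 0; 2->0 ok
  pos 5: y in {0,1}, choose 1; 0->1 ok
  pos 6: y in {0,1}, choose 0; 1->0 ok
  pos 7: y in {0,1}, choose 1; 0->1 ok
  pos 8: y in {0,1}, choose 1; 1->1 ok
  pos 9: y in {0,1}, choose 0; 1->0 ok
  pos 10: y in {0,1}, choose 1; 0->1 ok
  pos 11: y in {0,1}, choose 0; 1->0 ok
  pos 12: y in {0,1}, choose 1; 0->1 ok
  pos 13: y in {0,1}, choose 1; 1->1 ok
  pos 14: y in {0,1}, choose 1; 1->1 ok
  pos 15: y in {0,1}, choose 0; 1->0 ok
  pos 16: y in {0,1}, choose 1; 0->1 ok
  pos 17: y in {0,1}, choose 0; 1->0 ok
  pos 18: x in {2}, choose 2; 0->2 ok
  pos 19: x in {2}, choose 2; 2->2 ok

0,2,0,2,0,1,0,1,1,0,1,0,1,1,1,0,1,0,2,2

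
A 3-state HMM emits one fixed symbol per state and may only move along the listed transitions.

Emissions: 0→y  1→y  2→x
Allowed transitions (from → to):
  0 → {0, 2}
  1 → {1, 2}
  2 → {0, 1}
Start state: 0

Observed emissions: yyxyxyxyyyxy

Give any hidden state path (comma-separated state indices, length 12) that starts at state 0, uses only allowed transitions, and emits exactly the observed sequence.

0,0,2,1,2,0,2,1,1,1,2,0

  t0 'y' -> {0,1}, take 0 (start)
  t1 'y' -> {0,1}, take 0 (0->0 ok)
  t2 'x' -> {2}, take 2 (0->2 ok)
  t3 'y' -> {0,1}, take 1 (2->1 ok)
  t4 'x' -> {2}, take 2 (1->2 ok)
  t5 'y' -> {0,1}, take 0 (2->0 ok)
  t6 'x' -> {2}, take 2 (0->2 ok)
  t7 'y' -> {0,1}, take 1 (2->1 ok)
  t8 'y' -> {0,1}, take 1 (1->1 ok)
  t9 'y' -> {0,1}, take 1 (1->1 ok)
  t10 'x' -> {2}, take 2 (1->2 ok)
  t11 'y' -> {0,1}, take 0 (2->0 ok)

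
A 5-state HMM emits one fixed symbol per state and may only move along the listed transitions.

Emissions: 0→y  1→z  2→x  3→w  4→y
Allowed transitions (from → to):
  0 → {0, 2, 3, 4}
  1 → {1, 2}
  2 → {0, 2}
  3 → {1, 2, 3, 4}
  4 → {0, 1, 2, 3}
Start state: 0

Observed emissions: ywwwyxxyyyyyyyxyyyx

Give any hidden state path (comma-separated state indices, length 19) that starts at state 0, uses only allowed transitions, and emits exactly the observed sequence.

0,3,3,3,4,2,2,0,0,0,0,0,4,0,2,0,0,4,2

  t0 'y' -> {0,4}, take 0 (start)
  t1 'w' -> {3}, take 3 (0->3 ok)
  t2 'w' -> {3}, take 3 (3->3 ok)
  t3 'w' -> {3}, take 3 (3->3 ok)
  t4 'y' -> {0,4}, take 4 (3->4 ok)
  t5 'x' -> {2}, take 2 (4->2 ok)
  t6 'x' -> {2}, take 2 (2->2 ok)
  t7 'y' -> {0,4}, take 0 (2->0 ok)
  t8 'y' -> {0,4}, take 0 (0->0 ok)
  t9 'y' -> {0,4}, take 0 (0->0 ok)
  t10 'y' -> {0,4}, take 0 (0->0 ok)
  t11 'y' -> {0,4}, take 0 (0->0 ok)
  t12 'y' -> {0,4}, take 4 (0->4 ok)
  t13 'y' -> {0,4}, take 0 (4->0 ok)
  t14 'x' -> {2}, take 2 (0->2 ok)
  t15 'y' -> {0,4}, take 0 (2->0 ok)
  t16 'y' -> {0,4}, take 0 (0->0 ok)
  t17 'y' -> {0,4}, take 4 (0->4 ok)
  t18 'x' -> {2}, take 2 (4->2 ok)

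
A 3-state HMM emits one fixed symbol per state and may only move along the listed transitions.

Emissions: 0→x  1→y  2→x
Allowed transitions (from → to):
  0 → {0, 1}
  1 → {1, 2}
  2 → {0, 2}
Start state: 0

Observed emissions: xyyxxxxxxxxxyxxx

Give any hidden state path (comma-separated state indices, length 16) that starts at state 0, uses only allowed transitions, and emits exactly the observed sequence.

0,1,1,2,2,2,2,2,0,0,0,0,1,2,0,0

  [0] x  {0,2}  => 0  start
  [1] y  {1}  => 1  0->1 ok
  [2] y  {1}  => 1  1->1 ok
  [3] x  {0,2}  => 2  1->2 ok
  [4] x  {0,2}  => 2  2->2 ok
  [5] x  {0,2}  => 2  2->2 ok
  [6] x  {0,2}  => 2  2->2 ok
  [7] x  {0,2}  => 2  2->2 ok
  [8] x  {0,2}  => 0  2->0 ok
  [9] x  {0,2}  => 0  0->0 ok
  [10] x  {0,2}  => 0  0->0 ok
  [11] x  {0,2}  => 0  0->0 ok
  [12] y  {1}  => 1  0->1 ok
  [13] x  {0,2}  => 2  1->2 ok
  [14] x  {0,2}  => 0  2->0 ok
  [15] x  {0,2}  => 0  0->0 ok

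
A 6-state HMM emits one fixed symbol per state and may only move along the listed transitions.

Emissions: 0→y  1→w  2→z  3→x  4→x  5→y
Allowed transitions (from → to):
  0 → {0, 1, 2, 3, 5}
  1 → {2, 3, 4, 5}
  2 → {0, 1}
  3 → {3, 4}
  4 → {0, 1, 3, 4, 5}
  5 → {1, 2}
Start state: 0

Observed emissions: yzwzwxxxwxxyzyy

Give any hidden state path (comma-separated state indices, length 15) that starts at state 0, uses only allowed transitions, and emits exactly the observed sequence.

  0: obs=y cand={0,5} pick 0 [start]
  1: obs=z cand={2} pick 2 [0->2 ok]
  2: obs=w cand={1} pick 1 [2->1 ok]
  3: obs=z cand={2} pick 2 [1->2 ok]
  4: obs=w cand={1} pick 1 [2->1 ok]
  5: obs=x cand={3,4} pick 3 [1->3 ok]
  6: obs=x cand={3,4} pick 4 [3->4 ok]
  7: obs=x cand={3,4} pick 4 [4->4 ok]
  8: obs=w cand={1} pick 1 [4->1 ok]
  9: obs=x cand={3,4} pick 3 [1->3 ok]
  10: obs=x cand={3,4} pick 4 [3->4 ok]
  11: obs=y cand={0,5} pick 5 [4->5 ok]
  12: obs=z cand={2} pick 2 [5->2 ok]
  13: obs=y cand={0,5} pick 0 [2->0 ok]
  14: obs=y cand={0,5} pick 5 [0->5 ok]

0,2,1,2,1,3,4,4,1,3,4,5,2,0,5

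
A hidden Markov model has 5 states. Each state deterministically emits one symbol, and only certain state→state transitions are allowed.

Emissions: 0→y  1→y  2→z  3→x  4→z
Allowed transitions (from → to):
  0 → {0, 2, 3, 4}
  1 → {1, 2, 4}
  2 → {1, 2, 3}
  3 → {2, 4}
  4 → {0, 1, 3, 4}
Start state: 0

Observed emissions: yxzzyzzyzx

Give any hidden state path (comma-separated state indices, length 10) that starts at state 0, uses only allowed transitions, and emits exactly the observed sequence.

0,3,2,2,1,2,2,1,2,3

  0: obs=y cand={0,1} pick 0 [start]
  1: obs=x cand={3} pick 3 [0->3 ok]
  2: obs=z cand={2,4} pick 2 [3->2 ok]
  3: obs=z cand={2,4} pick 2 [2->2 ok]
  4: obs=y cand={0,1} pick 1 [2->1 ok]
  5: obs=z cand={2,4} pick 2 [1->2 ok]
  6: obs=z cand={2,4} pick 2 [2->2 ok]
  7: obs=y cand={0,1} pick 1 [2->1 ok]
  8: obs=z cand={2,4} pick 2 [1->2 ok]
  9: obs=x cand={3} pick 3 [2->3 ok]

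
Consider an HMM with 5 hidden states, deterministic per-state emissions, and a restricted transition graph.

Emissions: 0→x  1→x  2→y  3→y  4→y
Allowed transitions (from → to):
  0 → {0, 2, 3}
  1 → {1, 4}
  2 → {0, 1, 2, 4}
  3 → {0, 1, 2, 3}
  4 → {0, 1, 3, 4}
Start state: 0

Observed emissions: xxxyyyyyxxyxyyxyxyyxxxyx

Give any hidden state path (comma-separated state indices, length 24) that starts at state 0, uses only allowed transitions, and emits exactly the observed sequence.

  0: obs=x cand={0,1} pick 0 [start]
  1: obs=x cand={0,1} pick 0 [0->0 ok]
  2: obs=x cand={0,1} pick 0 [0->0 ok]
  3: obs=y cand={2,3,4} pick 3 [0->3 ok]
  4: obs=y cand={2,3,4} pick 3 [3->3 ok]
  5: obs=y cand={2,3,4} pick 2 [3->2 ok]
  6: obs=y cand={2,3,4} pick 4 [2->4 ok]
  7: obs=y cand={2,3,4} pick 3 [4->3 ok]
  8: obs=x cand={0,1} pick 1 [3->1 ok]
  9: obs=x cand={0,1} pick 1 [1->1 ok]
  10: obs=y cand={2,3,4} pick 4 [1->4 ok]
  11: obs=x cand={0,1} pick 1 [4->1 ok]
  12: obs=y cand={2,3,4} pick 4 [1->4 ok]
  13: obs=y cand={2,3,4} pick 4 [4->4 ok]
  14: obs=x cand={0,1} pick 0 [4->0 ok]
  15: obs=y cand={2,3,4} pick 3 [0->3 ok]
  16: obs=x cand={0,1} pick 0 [3->0 ok]
  17: obs=y cand={2,3,4} pick 2 [0->2 ok]
  18: obs=y cand={2,3,4} pick 2 [2->2 ok]
  19: obs=x cand={0,1} pick 0 [2->0 ok]
  20: obs=x cand={0,1} pick 0 [0->0 ok]
  21: obs=x cand={0,1} pick 0 [0->0 ok]
  22: obs=y cand={2,3,4} pick 2 [0->2 ok]
  23: obs=x cand={0,1} pick 0 [2->0 ok]

0,0,0,3,3,2,4,3,1,1,4,1,4,4,0,3,0,2,2,0,0,0,2,0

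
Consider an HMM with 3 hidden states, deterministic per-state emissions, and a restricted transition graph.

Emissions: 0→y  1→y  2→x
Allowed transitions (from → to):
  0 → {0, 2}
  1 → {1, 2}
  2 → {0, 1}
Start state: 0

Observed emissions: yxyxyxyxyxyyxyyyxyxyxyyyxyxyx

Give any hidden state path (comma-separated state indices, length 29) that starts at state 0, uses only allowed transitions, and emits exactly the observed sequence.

  [0] y  {0,1}  => 0  start
  [1] x  {2}  => 2  0->2 ok
  [2] y  {0,1}  => 0  2->0 ok
  [3] x  {2}  => 2  0->2 ok
  [4] y  {0,1}  => 0  2->0 ok
  [5] x  {2}  => 2  0->2 ok
  [6] y  {0,1}  => 1  2->1 ok
  [7] x  {2}  => 2  1->2 ok
  [8] y  {0,1}  => 0  2->0 ok
  [9] x  {2}  => 2  0->2 ok
  [10] y  {0,1}  => 1  2->1 ok
  [11] y  {0,1}  => 1  1->1 ok
  [12] x  {2}  => 2  1->2 ok
  [13] y  {0,1}  => 0  2->0 ok
  [14] y  {0,1}  => 0  0->0 ok
  [15] y  {0,1}  => 0  0->0 ok
  [16] x  {2}  => 2  0->2 ok
  [17] y  {0,1}  => 0  2->0 ok
  [18] x  {2}  => 2  0->2 ok
  [19] y  {0,1}  => 1  2->1 ok
  [20] x  {2}  => 2  1->2 ok
  [21] y  {0,1}  => 1  2->1 ok
  [22] y  {0,1}  => 1  1->1 ok
  [23] y  {0,1}  => 1  1->1 ok
  [24] x  {2}  => 2  1->2 ok
  [25] y  {0,1}  => 1  2->1 ok
  [26] x  {2}  => 2  1->2 ok
  [27] y  {0,1}  => 0  2->0 ok
  [28] x  {2}  => 2  0->2 ok

0,2,0,2,0,2,1,2,0,2,1,1,2,0,0,0,2,0,2,1,2,1,1,1,2,1,2,0,2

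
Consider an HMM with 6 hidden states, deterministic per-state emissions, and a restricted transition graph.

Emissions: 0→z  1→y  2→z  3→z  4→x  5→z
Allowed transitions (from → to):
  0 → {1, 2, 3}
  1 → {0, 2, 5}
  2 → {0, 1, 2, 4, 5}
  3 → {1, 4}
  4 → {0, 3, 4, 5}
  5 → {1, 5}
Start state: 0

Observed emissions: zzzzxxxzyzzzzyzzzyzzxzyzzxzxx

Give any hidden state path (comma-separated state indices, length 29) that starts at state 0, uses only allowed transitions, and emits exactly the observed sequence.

  t0 'z' -> {0,2,3,5}, take 0 (start)
  t1 'z' -> {0,2,3,5}, take 2 (0->2 ok)
  t2 'z' -> {0,2,3,5}, take 0 (2->0 ok)
  t3 'z' -> {0,2,3,5}, take 3 (0->3 ok)
  t4 'x' -> {4}, take 4 (3->4 ok)
  t5 'x' -> {4}, take 4 (4->4 ok)
  t6 'x' -> {4}, take 4 (4->4 ok)
  t7 'z' -> {0,2,3,5}, take 3 (4->3 ok)
  t8 'y' -> {1}, take 1 (3->1 ok)
  t9 'z' -> {0,2,3,5}, take 0 (1->0 ok)
  t10 'z' -> {0,2,3,5}, take 2 (0->2 ok)
  t11 'z' -> {0,2,3,5}, take 2 (2->2 ok)
  t12 'z' -> {0,2,3,5}, take 0 (2->0 ok)
  t13 'y' -> {1}, take 1 (0->1 ok)
  t14 'z' -> {0,2,3,5}, take 5 (1->5 ok)
  t15 'z' -> {0,2,3,5}, take 5 (5->5 ok)
  t16 'z' -> {0,2,3,5}, take 5 (5->5 ok)
  t17 'y' -> {1}, take 1 (5->1 ok)
  t18 'z' -> {0,2,3,5}, take 0 (1->0 ok)
  t19 'z' -> {0,2,3,5}, take 3 (0->3 ok)
  t20 'x' -> {4}, take 4 (3->4 ok)
  t21 'z' -> {0,2,3,5}, take 0 (4->0 ok)
  t22 'y' -> {1}, take 1 (0->1 ok)
  t23 'z' -> {0,2,3,5}, take 0 (1->0 ok)
  t24 'z' -> {0,2,3,5}, take 3 (0->3 ok)
  t25 'x' -> {4}, take 4 (3->4 ok)
  t26 'z' -> {0,2,3,5}, take 3 (4->3 ok)
  t27 'x' -> {4}, take 4 (3->4 ok)
  t28 'x' -> {4}, take 4 (4->4 ok)

0,2,0,3,4,4,4,3,1,0,2,2,0,1,5,5,5,1,0,3,4,0,1,0,3,4,3,4,4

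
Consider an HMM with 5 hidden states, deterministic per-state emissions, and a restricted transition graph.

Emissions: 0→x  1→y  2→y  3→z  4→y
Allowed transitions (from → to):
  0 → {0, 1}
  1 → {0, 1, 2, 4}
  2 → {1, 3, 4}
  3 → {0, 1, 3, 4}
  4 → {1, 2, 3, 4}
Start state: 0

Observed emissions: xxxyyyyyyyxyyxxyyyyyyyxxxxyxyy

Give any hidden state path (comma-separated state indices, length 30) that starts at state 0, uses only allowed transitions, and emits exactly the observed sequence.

  [0] x  {0}  => 0  start
  [1] x  {0}  => 0  0->0 ok
  [2] x  {0}  => 0  0->0 ok
  [3] y  {1,2,4}  => 1  0->1 ok
  [4] y  {1,2,4}  => 4  1->4 ok
  [5] y  {1,2,4}  => 1  4->1 ok
  [6] y  {1,2,4}  => 4  1->4 ok
  [7] y  {1,2,4}  => 4  4->4 ok
  [8] y  {1,2,4}  => 4  4->4 ok
  [9] y  {1,2,4}  => 1  4->1 ok
  [10] x  {0}  => 0  1->0 ok
  [11] y  {1,2,4}  => 1  0->1 ok
  [12] y  {1,2,4}  => 1  1->1 ok
  [13] x  {0}  => 0  1->0 ok
  [14] x  {0}  => 0  0->0 ok
  [15] y  {1,2,4}  => 1  0->1 ok
  [16] y  {1,2,4}  => 4  1->4 ok
  [17] y  {1,2,4}  => 1  4->1 ok
  [18] y  {1,2,4}  => 4  1->4 ok
  [19] y  {1,2,4}  => 1  4->1 ok
  [20] y  {1,2,4}  => 1  1->1 ok
  [21] y  {1,2,4}  => 1  1->1 ok
  [22] x  {0}  => 0  1->0 ok
  [23] x  {0}  => 0  0->0 ok
  [24] x  {0}  => 0  0->0 ok
  [25] x  {0}  => 0  0->0 ok
  [26] y  {1,2,4}  => 1  0->1 ok
  [27] x  {0}  => 0  1->0 ok
  [28] y  {1,2,4}  => 1  0->1 ok
  [29] y  {1,2,4}  => 4  1->4 ok

0,0,0,1,4,1,4,4,4,1,0,1,1,0,0,1,4,1,4,1,1,1,0,0,0,0,1,0,1,4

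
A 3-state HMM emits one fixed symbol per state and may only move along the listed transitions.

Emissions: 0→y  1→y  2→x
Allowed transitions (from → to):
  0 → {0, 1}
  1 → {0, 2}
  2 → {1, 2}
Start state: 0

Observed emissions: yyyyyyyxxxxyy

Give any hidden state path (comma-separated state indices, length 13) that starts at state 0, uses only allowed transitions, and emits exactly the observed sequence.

  t0 'y' -> {0,1}, take 0 (start)
  t1 'y' -> {0,1}, take 0 (0->0 ok)
  t2 'y' -> {0,1}, take 1 (0->1 ok)
  t3 'y' -> {0,1}, take 0 (1->0 ok)
  t4 'y' -> {0,1}, take 1 (0->1 ok)
  t5 'y' -> {0,1}, take 0 (1->0 ok)
  t6 'y' -> {0,1}, take 1 (0->1 ok)
  t7 'x' -> {2}, take 2 (1->2 ok)
  t8 'x' -> {2}, take 2 (2->2 ok)
  t9 'x' -> {2}, take 2 (2->2 ok)
  t10 'x' -> {2}, take 2 (2->2 ok)
  t11 'y' -> {0,1}, take 1 (2->1 ok)
  t12 'y' -> {0,1}, take 0 (1->0 ok)

0,0,1,0,1,0,1,2,2,2,2,1,0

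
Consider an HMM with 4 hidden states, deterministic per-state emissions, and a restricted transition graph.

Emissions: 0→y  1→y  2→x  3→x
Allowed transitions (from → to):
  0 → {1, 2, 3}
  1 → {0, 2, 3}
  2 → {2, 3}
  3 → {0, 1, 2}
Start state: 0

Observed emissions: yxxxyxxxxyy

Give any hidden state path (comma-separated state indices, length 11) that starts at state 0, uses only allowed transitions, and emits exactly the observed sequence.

0,2,2,3,1,2,3,2,3,1,0

  [0] y  {0,1}  => 0  start
  [1] x  {2,3}  => 2  0->2 ok
  [2] x  {2,3}  => 2  2->2 ok
  [3] x  {2,3}  => 3  2->3 ok
  [4] y  {0,1}  => 1  3->1 ok
  [5] x  {2,3}  => 2  1->2 ok
  [6] x  {2,3}  => 3  2->3 ok
  [7] x  {2,3}  => 2  3->2 ok
  [8] x  {2,3}  => 3  2->3 ok
  [9] y  {0,1}  => 1  3->1 ok
  [10] y  {0,1}  => 0  1->0 ok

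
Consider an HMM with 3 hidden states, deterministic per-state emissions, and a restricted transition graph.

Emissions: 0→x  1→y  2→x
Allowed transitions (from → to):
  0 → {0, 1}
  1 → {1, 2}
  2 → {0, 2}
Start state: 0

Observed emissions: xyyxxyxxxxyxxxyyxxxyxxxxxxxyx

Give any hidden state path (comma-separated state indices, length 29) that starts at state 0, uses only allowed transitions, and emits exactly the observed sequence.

0,1,1,2,0,1,2,2,2,0,1,2,2,0,1,1,2,2,0,1,2,2,0,0,0,0,0,1,2

  0: obs=x cand={0,2} pick 0 [start]
  1: obs=y cand={1} pick 1 [0->1 ok]
  2: obs=y cand={1} pick 1 [1->1 ok]
  3: obs=x cand={0,2} pick 2 [1->2 ok]
  4: obs=x cand={0,2} pick 0 [2->0 ok]
  5: obs=y cand={1} pick 1 [0->1 ok]
  6: obs=x cand={0,2} pick 2 [1->2 ok]
  7: obs=x cand={0,2} pick 2 [2->2 ok]
  8: obs=x cand={0,2} pick 2 [2->2 ok]
  9: obs=x cand={0,2} pick 0 [2->0 ok]
  10: obs=y cand={1} pick 1 [0->1 ok]
  11: obs=x cand={0,2} pick 2 [1->2 ok]
  12: obs=x cand={0,2} pick 2 [2->2 ok]
  13: obs=x cand={0,2} pick 0 [2->0 ok]
  14: obs=y cand={1} pick 1 [0->1 ok]
  15: obs=y cand={1} pick 1 [1->1 ok]
  16: obs=x cand={0,2} pick 2 [1->2 ok]
  17: obs=x cand={0,2} pick 2 [2->2 ok]
  18: obs=x cand={0,2} pick 0 [2->0 ok]
  19: obs=y cand={1} pick 1 [0->1 ok]
  20: obs=x cand={0,2} pick 2 [1->2 ok]
  21: obs=x cand={0,2} pick 2 [2->2 ok]
  22: obs=x cand={0,2} pick 0 [2->0 ok]
  23: obs=x cand={0,2} pick 0 [0->0 ok]
  24: obs=x cand={0,2} pick 0 [0->0 ok]
  25: obs=x cand={0,2} pick 0 [0->0 ok]
  26: obs=x cand={0,2} pick 0 [0->0 ok]
  27: obs=y cand={1} pick 1 [0->1 ok]
  28: obs=x cand={0,2} pick 2 [1->2 ok]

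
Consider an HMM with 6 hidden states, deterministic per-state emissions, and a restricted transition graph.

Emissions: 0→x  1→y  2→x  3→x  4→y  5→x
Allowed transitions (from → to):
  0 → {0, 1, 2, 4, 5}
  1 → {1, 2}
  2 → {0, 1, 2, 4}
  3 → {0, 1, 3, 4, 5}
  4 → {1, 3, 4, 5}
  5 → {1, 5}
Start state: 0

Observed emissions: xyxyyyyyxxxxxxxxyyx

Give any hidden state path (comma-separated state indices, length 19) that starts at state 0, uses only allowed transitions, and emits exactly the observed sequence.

0,4,3,4,4,1,1,1,2,2,2,0,5,5,5,5,1,1,2

  [0] x  {0,2,3,5}  => 0  start
  [1] y  {1,4}  => 4  0->4 ok
  [2] x  {0,2,3,5}  => 3  4->3 ok
  [3] y  {1,4}  => 4  3->4 ok
  [4] y  {1,4}  => 4  4->4 ok
  [5] y  {1,4}  => 1  4->1 ok
  [6] y  {1,4}  => 1  1->1 ok
  [7] y  {1,4}  => 1  1->1 ok
  [8] x  {0,2,3,5}  => 2  1->2 ok
  [9] x  {0,2,3,5}  => 2  2->2 ok
  [10] x  {0,2,3,5}  => 2  2->2 ok
  [11] x  {0,2,3,5}  => 0  2->0 ok
  [12] x  {0,2,3,5}  => 5  0->5 ok
  [13] x  {0,2,3,5}  => 5  5->5 ok
  [14] x  {0,2,3,5}  => 5  5->5 ok
  [15] x  {0,2,3,5}  => 5  5->5 ok
  [16] y  {1,4}  => 1  5->1 ok
  [17] y  {1,4}  => 1  1->1 ok
  [18] x  {0,2,3,5}  => 2  1->2 ok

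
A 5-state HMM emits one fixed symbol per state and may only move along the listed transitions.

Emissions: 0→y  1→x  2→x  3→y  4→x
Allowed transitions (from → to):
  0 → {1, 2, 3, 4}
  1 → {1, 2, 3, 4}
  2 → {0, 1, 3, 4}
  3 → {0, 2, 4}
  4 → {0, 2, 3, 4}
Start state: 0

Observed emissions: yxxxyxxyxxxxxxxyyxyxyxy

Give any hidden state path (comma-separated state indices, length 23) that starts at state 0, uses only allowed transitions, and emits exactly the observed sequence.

0,4,4,4,0,4,2,0,2,1,4,4,4,4,2,3,0,4,0,4,0,2,3

  t0 'y' -> {0,3}, take 0 (start)
  t1 'x' -> {1,2,4}, take 4 (0->4 ok)
  t2 'x' -> {1,2,4}, take 4 (4->4 ok)
  t3 'x' -> {1,2,4}, take 4 (4->4 ok)
  t4 'y' -> {0,3}, take 0 (4->0 ok)
  t5 'x' -> {1,2,4}, take 4 (0->4 ok)
  t6 'x' -> {1,2,4}, take 2 (4->2 ok)
  t7 'y' -> {0,3}, take 0 (2->0 ok)
  t8 'x' -> {1,2,4}, take 2 (0->2 ok)
  t9 'x' -> {1,2,4}, take 1 (2->1 ok)
  t10 'x' -> {1,2,4}, take 4 (1->4 ok)
  t11 'x' -> {1,2,4}, take 4 (4->4 ok)
  t12 'x' -> {1,2,4}, take 4 (4->4 ok)
  t13 'x' -> {1,2,4}, take 4 (4->4 ok)
  t14 'x' -> {1,2,4}, take 2 (4->2 ok)
  t15 'y' -> {0,3}, take 3 (2->3 ok)
  t16 'y' -> {0,3}, take 0 (3->0 ok)
  t17 'x' -> {1,2,4}, take 4 (0->4 ok)
  t18 'y' -> {0,3}, take 0 (4->0 ok)
  t19 'x' -> {1,2,4}, take 4 (0->4 ok)
  t20 'y' -> {0,3}, take 0 (4->0 ok)
  t21 'x' -> {1,2,4}, take 2 (0->2 ok)
  t22 'y' -> {0,3}, take 3 (2->3 ok)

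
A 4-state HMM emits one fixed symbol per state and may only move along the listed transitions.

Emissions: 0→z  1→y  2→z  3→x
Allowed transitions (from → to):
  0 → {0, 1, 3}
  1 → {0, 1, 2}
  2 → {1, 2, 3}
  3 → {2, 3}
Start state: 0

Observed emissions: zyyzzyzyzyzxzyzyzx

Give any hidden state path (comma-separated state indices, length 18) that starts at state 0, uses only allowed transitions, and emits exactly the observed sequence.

  t0 'z' -> {0,2}, take 0 (start)
  t1 'y' -> {1}, take 1 (0->1 ok)
  t2 'y' -> {1}, take 1 (1->1 ok)
  t3 'z' -> {0,2}, take 0 (1->0 ok)
  t4 'z' -> {0,2}, take 0 (0->0 ok)
  t5 'y' -> {1}, take 1 (0->1 ok)
  t6 'z' -> {0,2}, take 0 (1->0 ok)
  t7 'y' -> {1}, take 1 (0->1 ok)
  t8 'z' -> {0,2}, take 0 (1->0 ok)
  t9 'y' -> {1}, take 1 (0->1 ok)
  t10 'z' -> {0,2}, take 2 (1->2 ok)
  t11 'x' -> {3}, take 3 (2->3 ok)
  t12 'z' -> {0,2}, take 2 (3->2 ok)
  t13 'y' -> {1}, take 1 (2->1 ok)
  t14 'z' -> {0,2}, take 0 (1->0 ok)
  t15 'y' -> {1}, take 1 (0->1 ok)
  t16 'z' -> {0,2}, take 0 (1->0 ok)
  t17 'x' -> {3}, take 3 (0->3 ok)

0,1,1,0,0,1,0,1,0,1,2,3,2,1,0,1,0,3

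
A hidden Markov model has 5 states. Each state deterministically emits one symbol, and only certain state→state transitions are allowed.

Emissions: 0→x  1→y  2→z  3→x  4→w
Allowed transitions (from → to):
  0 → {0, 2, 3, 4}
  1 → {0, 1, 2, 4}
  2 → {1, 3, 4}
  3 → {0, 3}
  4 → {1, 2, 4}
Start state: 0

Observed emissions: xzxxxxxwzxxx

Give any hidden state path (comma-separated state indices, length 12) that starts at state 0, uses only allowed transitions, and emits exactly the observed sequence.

  [0] x  {0,3}  => 0  start
  [1] z  {2}  => 2  0->2 ok
  [2] x  {0,3}  => 3  2->3 ok
  [3] x  {0,3}  => 3  3->3 ok
  [4] x  {0,3}  => 3  3->3 ok
  [5] x  {0,3}  => 0  3->0 ok
  [6] x  {0,3}  => 0  0->0 ok
  [7] w  {4}  => 4  0->4 ok
  [8] z  {2}  => 2  4->2 ok
  [9] x  {0,3}  => 3  2->3 ok
  [10] x  {0,3}  => 3  3->3 ok
  [11] x  {0,3}  => 3  3->3 ok

0,2,3,3,3,0,0,4,2,3,3,3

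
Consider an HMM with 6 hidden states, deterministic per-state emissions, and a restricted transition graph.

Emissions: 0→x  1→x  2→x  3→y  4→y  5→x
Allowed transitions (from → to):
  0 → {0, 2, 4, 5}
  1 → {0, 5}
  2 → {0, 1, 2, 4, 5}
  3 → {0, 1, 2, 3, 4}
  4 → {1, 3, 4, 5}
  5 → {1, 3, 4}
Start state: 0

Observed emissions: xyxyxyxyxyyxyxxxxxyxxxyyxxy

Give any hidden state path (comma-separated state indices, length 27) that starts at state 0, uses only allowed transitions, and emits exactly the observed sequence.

  t0 'x' -> {0,1,2,5}, take 0 (start)
  t1 'y' -> {3,4}, take 4 (0->4 ok)
  t2 'x' -> {0,1,2,5}, take 5 (4->5 ok)
  t3 'y' -> {3,4}, take 4 (5->4 ok)
  t4 'x' -> {0,1,2,5}, take 5 (4->5 ok)
  t5 'y' -> {3,4}, take 3 (5->3 ok)
  t6 'x' -> {0,1,2,5}, take 0 (3->0 ok)
  t7 'y' -> {3,4}, take 4 (0->4 ok)
  t8 'x' -> {0,1,2,5}, take 5 (4->5 ok)
  t9 'y' -> {3,4}, take 3 (5->3 ok)
  t10 'y' -> {3,4}, take 3 (3->3 ok)
  t11 'x' -> {0,1,2,5}, take 0 (3->0 ok)
  t12 'y' -> {3,4}, take 4 (0->4 ok)
  t13 'x' -> {0,1,2,5}, take 1 (4->1 ok)
  t14 'x' -> {0,1,2,5}, take 0 (1->0 ok)
  t15 'x' -> {0,1,2,5}, take 2 (0->2 ok)
  t16 'x' -> {0,1,2,5}, take 0 (2->0 ok)
  t17 'x' -> {0,1,2,5}, take 5 (0->5 ok)
  t18 'y' -> {3,4}, take 4 (5->4 ok)
  t19 'x' -> {0,1,2,5}, take 5 (4->5 ok)
  t20 'x' -> {0,1,2,5}, take 1 (5->1 ok)
  t21 'x' -> {0,1,2,5}, take 0 (1->0 ok)
  t22 'y' -> {3,4}, take 4 (0->4 ok)
  t23 'y' -> {3,4}, take 4 (4->4 ok)
  t24 'x' -> {0,1,2,5}, take 1 (4->1 ok)
  t25 'x' -> {0,1,2,5}, take 5 (1->5 ok)
  t26 'y' -> {3,4}, take 4 (5->4 ok)

0,4,5,4,5,3,0,4,5,3,3,0,4,1,0,2,0,5,4,5,1,0,4,4,1,5,4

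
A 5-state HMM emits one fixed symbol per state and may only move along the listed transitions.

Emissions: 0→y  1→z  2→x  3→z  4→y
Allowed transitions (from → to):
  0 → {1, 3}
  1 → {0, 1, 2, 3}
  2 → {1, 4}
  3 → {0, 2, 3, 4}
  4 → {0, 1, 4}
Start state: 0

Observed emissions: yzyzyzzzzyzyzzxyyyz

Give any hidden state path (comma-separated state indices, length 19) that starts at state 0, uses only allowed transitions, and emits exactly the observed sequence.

0,3,0,3,4,1,1,1,3,0,3,4,1,1,2,4,4,0,3

  0: obs=y cand={0,4} pick 0 [start]
  1: obs=z cand={1,3} pick 3 [0->3 ok]
  2: obs=y cand={0,4} pick 0 [3->0 ok]
  3: obs=z cand={1,3} pick 3 [0->3 ok]
  4: obs=y cand={0,4} pick 4 [3->4 ok]
  5: obs=z cand={1,3} pick 1 [4->1 ok]
  6: obs=z cand={1,3} pick 1 [1->1 ok]
  7: obs=z cand={1,3} pick 1 [1->1 ok]
  8: obs=z cand={1,3} pick 3 [1->3 ok]
  9: obs=y cand={0,4} pick 0 [3->0 ok]
  10: obs=z cand={1,3} pick 3 [0->3 ok]
  11: obs=y cand={0,4} pick 4 [3->4 ok]
  12: obs=z cand={1,3} pick 1 [4->1 ok]
  13: obs=z cand={1,3} pick 1 [1->1 ok]
  14: obs=x cand={2} pick 2 [1->2 ok]
  15: obs=y cand={0,4} pick 4 [2->4 ok]
  16: obs=y cand={0,4} pick 4 [4->4 ok]
  17: obs=y cand={0,4} pick 0 [4->0 ok]
  18: obs=z cand={1,3} pick 3 [0->3 ok]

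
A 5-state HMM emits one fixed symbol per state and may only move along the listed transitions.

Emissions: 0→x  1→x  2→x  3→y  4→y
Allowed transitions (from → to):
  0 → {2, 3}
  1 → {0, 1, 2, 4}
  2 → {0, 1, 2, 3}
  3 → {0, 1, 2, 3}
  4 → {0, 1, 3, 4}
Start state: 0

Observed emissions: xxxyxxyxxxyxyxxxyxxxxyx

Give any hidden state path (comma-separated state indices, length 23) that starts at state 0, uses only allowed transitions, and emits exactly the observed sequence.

  0: obs=x cand={0,1,2} pick 0 [start]
  1: obs=x cand={0,1,2} pick 2 [0->2 ok]
  2: obs=x cand={0,1,2} pick 2 [2->2 ok]
  3: obs=y cand={3,4} pick 3 [2->3 ok]
  4: obs=x cand={0,1,2} pick 2 [3->2 ok]
  5: obs=x cand={0,1,2} pick 0 [2->0 ok]
  6: obs=y cand={3,4} pick 3 [0->3 ok]
  7: obs=x cand={0,1,2} pick 1 [3->1 ok]
  8: obs=x cand={0,1,2} pick 0 [1->0 ok]
  9: obs=x cand={0,1,2} pick 2 [0->2 ok]
  10: obs=y cand={3,4} pick 3 [2->3 ok]
  11: obs=x cand={0,1,2} pick 2 [3->2 ok]
  12: obs=y cand={3,4} pick 3 [2->3 ok]
  13: obs=x cand={0,1,2} pick 2 [3->2 ok]
  14: obs=x cand={0,1,2} pick 2 [2->2 ok]
  15: obs=x cand={0,1,2} pick 0 [2->0 ok]
  16: obs=y cand={3,4} pick 3 [0->3 ok]
  17: obs=x cand={0,1,2} pick 2 [3->2 ok]
  18: obs=x cand={0,1,2} pick 0 [2->0 ok]
  19: obs=x cand={0,1,2} pick 2 [0->2 ok]
  20: obs=x cand={0,1,2} pick 2 [2->2 ok]
  21: obs=y cand={3,4} pick 3 [2->3 ok]
  22: obs=x cand={0,1,2} pick 2 [3->2 ok]

0,2,2,3,2,0,3,1,0,2,3,2,3,2,2,0,3,2,0,2,2,3,2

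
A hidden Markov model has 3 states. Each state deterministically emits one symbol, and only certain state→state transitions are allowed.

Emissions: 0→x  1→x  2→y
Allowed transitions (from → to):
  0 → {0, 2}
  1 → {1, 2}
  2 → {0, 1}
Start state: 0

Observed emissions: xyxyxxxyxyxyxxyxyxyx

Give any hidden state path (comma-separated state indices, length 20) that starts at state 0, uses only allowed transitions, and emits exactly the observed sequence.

0,2,0,2,1,1,1,2,0,2,0,2,0,0,2,0,2,0,2,1

  [0] x  {0,1}  => 0  start
  [1] y  {2}  => 2  0->2 ok
  [2] x  {0,1}  => 0  2->0 ok
  [3] y  {2}  => 2  0->2 ok
  [4] x  {0,1}  => 1  2->1 ok
  [5] x  {0,1}  => 1  1->1 ok
  [6] x  {0,1}  => 1  1->1 ok
  [7] y  {2}  => 2  1->2 ok
  [8] x  {0,1}  => 0  2->0 ok
  [9] y  {2}  => 2  0->2 ok
  [10] x  {0,1}  => 0  2->0 ok
  [11] y  {2}  => 2  0->2 ok
  [12] x  {0,1}  => 0  2->0 ok
  [13] x  {0,1}  => 0  0->0 ok
  [14] y  {2}  => 2  0->2 ok
  [15] x  {0,1}  => 0  2->0 ok
  [16] y  {2}  => 2  0->2 ok
  [17] x  {0,1}  => 0  2->0 ok
  [18] y  {2}  => 2  0->2 ok
  [19] x  {0,1}  => 1  2->1 ok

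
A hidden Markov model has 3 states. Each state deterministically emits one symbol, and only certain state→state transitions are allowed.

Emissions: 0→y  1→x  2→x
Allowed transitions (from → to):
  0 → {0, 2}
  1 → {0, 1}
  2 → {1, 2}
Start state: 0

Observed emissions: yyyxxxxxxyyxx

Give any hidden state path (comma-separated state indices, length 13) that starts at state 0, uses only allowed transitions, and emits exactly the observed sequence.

0,0,0,2,2,2,2,1,1,0,0,2,1

  pos 0: y in {0}, choose 0; start
  pos 1: y in {0}, choose 0; 0->0 ok
  pos 2: y in {0}, choose 0; 0->0 ok
  pos 3: x in {1,2}, choose 2; 0->2 ok
  pos 4: x in {1,2}, choose 2; 2->2 ok
  pos 5: x in {1,2}, choose 2; 2->2 ok
  pos 6: x in {1,2}, choose 2; 2->2 ok
  pos 7: x in {1,2}, choose 1; 2->1 ok
  pos 8: x in {1,2}, choose 1; 1->1 ok
  pos 9: y in {0}, choose 0; 1->0 ok
  pos 10: y in {0}, choose 0; 0->0 ok
  pos 11: x in {1,2}, choose 2; 0->2 ok
  pos 12: x in {1,2}, choose 1; 2->1 ok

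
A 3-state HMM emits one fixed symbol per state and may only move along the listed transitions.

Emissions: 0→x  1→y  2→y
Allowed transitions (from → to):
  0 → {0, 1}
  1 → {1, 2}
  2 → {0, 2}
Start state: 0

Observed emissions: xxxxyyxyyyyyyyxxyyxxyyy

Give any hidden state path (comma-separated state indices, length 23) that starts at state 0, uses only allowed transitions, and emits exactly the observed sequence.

0,0,0,0,1,2,0,1,1,1,1,1,2,2,0,0,1,2,0,0,1,2,2

  pos 0: x in {0}, choose 0; start
  pos 1: x in {0}, choose 0; 0->0 ok
  pos 2: x in {0}, choose 0; 0->0 ok
  pos 3: x in {0}, choose 0; 0->0 ok
  pos 4: y in {1,2}, choose 1; 0->1 ok
  pos 5: y in {1,2}, choose 2; 1->2 ok
  pos 6: x in {0}, choose 0; 2->0 ok
  pos 7: y in {1,2}, choose 1; 0->1 ok
  pos 8: y in {1,2}, choose 1; 1->1 ok
  pos 9: y in {1,2}, choose 1; 1->1 ok
  pos 10: y in {1,2}, choose 1; 1->1 ok
  pos 11: y in {1,2}, choose 1; 1->1 ok
  pos 12: y in {1,2}, choose 2; 1->2 ok
  pos 13: y in {1,2}, choose 2; 2->2 ok
  pos 14: x in {0}, choose 0; 2->0 ok
  pos 15: x in {0}, choose 0; 0->0 ok
  pos 16: y in {1,2}, choose 1; 0->1 ok
  pos 17: y in {1,2}, choose 2; 1->2 ok
  pos 18: x in {0}, choose 0; 2->0 ok
  pos 19: x in {0}, choose 0; 0->0 ok
  pos 20: y in {1,2}, choose 1; 0->1 ok
  pos 21: y in {1,2}, choose 2; 1->2 ok
  pos 22: y in {1,2}, choose 2; 2->2 ok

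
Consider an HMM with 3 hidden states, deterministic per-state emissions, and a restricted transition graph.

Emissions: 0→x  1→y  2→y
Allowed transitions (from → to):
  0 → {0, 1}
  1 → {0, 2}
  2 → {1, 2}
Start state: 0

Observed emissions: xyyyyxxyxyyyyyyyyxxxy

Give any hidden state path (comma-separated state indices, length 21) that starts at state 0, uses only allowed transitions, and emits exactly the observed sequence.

  [0] x  {0}  => 0  start
  [1] y  {1,2}  => 1  0->1 ok
  [2] y  {1,2}  => 2  1->2 ok
  [3] y  {1,2}  => 2  2->2 ok
  [4] y  {1,2}  => 1  2->1 ok
  [5] x  {0}  => 0  1->0 ok
  [6] x  {0}  => 0  0->0 ok
  [7] y  {1,2}  => 1  0->1 ok
  [8] x  {0}  => 0  1->0 ok
  [9] y  {1,2}  => 1  0->1 ok
  [10] y  {1,2}  => 2  1->2 ok
  [11] y  {1,2}  => 2  2->2 ok
  [12] y  {1,2}  => 2  2->2 ok
  [13] y  {1,2}  => 1  2->1 ok
  [14] y  {1,2}  => 2  1->2 ok
  [15] y  {1,2}  => 2  2->2 ok
  [16] y  {1,2}  => 1  2->1 ok
  [17] x  {0}  => 0  1->0 ok
  [18] x  {0}  => 0  0->0 ok
  [19] x  {0}  => 0  0->0 ok
  [20] y  {1,2}  => 1  0->1 ok

0,1,2,2,1,0,0,1,0,1,2,2,2,1,2,2,1,0,0,0,1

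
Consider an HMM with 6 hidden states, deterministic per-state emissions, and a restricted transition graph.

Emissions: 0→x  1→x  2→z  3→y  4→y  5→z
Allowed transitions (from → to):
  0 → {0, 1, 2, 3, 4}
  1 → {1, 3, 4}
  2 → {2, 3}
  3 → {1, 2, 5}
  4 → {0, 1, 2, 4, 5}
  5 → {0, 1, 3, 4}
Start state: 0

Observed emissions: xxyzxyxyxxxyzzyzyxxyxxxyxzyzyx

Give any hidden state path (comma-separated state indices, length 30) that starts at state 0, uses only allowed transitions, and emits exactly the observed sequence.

  0: obs=x cand={0,1} pick 0 [start]
  1: obs=x cand={0,1} pick 1 [0->1 ok]
  2: obs=y cand={3,4} pick 4 [1->4 ok]
  3: obs=z cand={2,5} pick 5 [4->5 ok]
  4: obs=x cand={0,1} pick 1 [5->1 ok]
  5: obs=y cand={3,4} pick 3 [1->3 ok]
  6: obs=x cand={0,1} pick 1 [3->1 ok]
  7: obs=y cand={3,4} pick 3 [1->3 ok]
  8: obs=x cand={0,1} pick 1 [3->1 ok]
  9: obs=x cand={0,1} pick 1 [1->1 ok]
  10: obs=x cand={0,1} pick 1 [1->1 ok]
  11: obs=y cand={3,4} pick 4 [1->4 ok]
  12: obs=z cand={2,5} pick 2 [4->2 ok]
  13: obs=z cand={2,5} pick 2 [2->2 ok]
  14: obs=y cand={3,4} pick 3 [2->3 ok]
  15: obs=z cand={2,5} pick 5 [3->5 ok]
  16: obs=y cand={3,4} pick 3 [5->3 ok]
  17: obs=x cand={0,1} pick 1 [3->1 ok]
  18: obs=x cand={0,1} pick 1 [1->1 ok]
  19: obs=y cand={3,4} pick 3 [1->3 ok]
  20: obs=x cand={0,1} pick 1 [3->1 ok]
  21: obs=x cand={0,1} pick 1 [1->1 ok]
  22: obs=x cand={0,1} pick 1 [1->1 ok]
  23: obs=y cand={3,4} pick 4 [1->4 ok]
  24: obs=x cand={0,1} pick 0 [4->0 ok]
  25: obs=z cand={2,5} pick 2 [0->2 ok]
  26: obs=y cand={3,4} pick 3 [2->3 ok]
  27: obs=z cand={2,5} pick 2 [3->2 ok]
  28: obs=y cand={3,4} pick 3 [2->3 ok]
  29: obs=x cand={0,1} pick 1 [3->1 ok]

0,1,4,5,1,3,1,3,1,1,1,4,2,2,3,5,3,1,1,3,1,1,1,4,0,2,3,2,3,1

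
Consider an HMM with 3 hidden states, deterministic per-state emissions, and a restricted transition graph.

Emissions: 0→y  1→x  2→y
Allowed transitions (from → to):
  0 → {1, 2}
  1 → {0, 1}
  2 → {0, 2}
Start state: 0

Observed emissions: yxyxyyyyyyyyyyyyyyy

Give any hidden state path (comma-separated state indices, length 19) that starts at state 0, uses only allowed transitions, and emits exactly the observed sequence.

  t0 'y' -> {0,2}, take 0 (start)
  t1 'x' -> {1}, take 1 (0->1 ok)
  t2 'y' -> {0,2}, take 0 (1->0 ok)
  t3 'x' -> {1}, take 1 (0->1 ok)
  t4 'y' -> {0,2}, take 0 (1->0 ok)
  t5 'y' -> {0,2}, take 2 (0->2 ok)
  t6 'y' -> {0,2}, take 2 (2->2 ok)
  t7 'y' -> {0,2}, take 0 (2->0 ok)
  t8 'y' -> {0,2}, take 2 (0->2 ok)
  t9 'y' -> {0,2}, take 0 (2->0 ok)
  t10 'y' -> {0,2}, take 2 (0->2 ok)
  t11 'y' -> {0,2}, take 0 (2->0 ok)
  t12 'y' -> {0,2}, take 2 (0->2 ok)
  t13 'y' -> {0,2}, take 2 (2->2 ok)
  t14 'y' -> {0,2}, take 0 (2->0 ok)
  t15 'y' -> {0,2}, take 2 (0->2 ok)
  t16 'y' -> {0,2}, take 2 (2->2 ok)
  t17 'y' -> {0,2}, take 0 (2->0 ok)
  t18 'y' -> {0,2}, take 2 (0->2 ok)

0,1,0,1,0,2,2,0,2,0,2,0,2,2,0,2,2,0,2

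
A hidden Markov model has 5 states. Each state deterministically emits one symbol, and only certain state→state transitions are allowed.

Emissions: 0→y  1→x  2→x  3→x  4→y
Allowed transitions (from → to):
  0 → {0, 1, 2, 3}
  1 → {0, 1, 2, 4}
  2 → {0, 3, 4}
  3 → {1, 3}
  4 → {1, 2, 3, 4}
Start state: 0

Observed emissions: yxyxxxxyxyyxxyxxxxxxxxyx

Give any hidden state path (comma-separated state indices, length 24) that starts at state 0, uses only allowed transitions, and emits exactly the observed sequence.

  0: obs=y cand={0,4} pick 0 [start]
  1: obs=x cand={1,2,3} pick 2 [0->2 ok]
  2: obs=y cand={0,4} pick 0 [2->0 ok]
  3: obs=x cand={1,2,3} pick 1 [0->1 ok]
  4: obs=x cand={1,2,3} pick 2 [1->2 ok]
  5: obs=x cand={1,2,3} pick 3 [2->3 ok]
  6: obs=x cand={1,2,3} pick 1 [3->1 ok]
  7: obs=y cand={0,4} pick 4 [1->4 ok]
  8: obs=x cand={1,2,3} pick 1 [4->1 ok]
  9: obs=y cand={0,4} pick 4 [1->4 ok]
  10: obs=y cand={0,4} pick 4 [4->4 ok]
  11: obs=x cand={1,2,3} pick 3 [4->3 ok]
  12: obs=x cand={1,2,3} pick 1 [3->1 ok]
  13: obs=y cand={0,4} pick 0 [1->0 ok]
  14: obs=x cand={1,2,3} pick 2 [0->2 ok]
  15: obs=x cand={1,2,3} pick 3 [2->3 ok]
  16: obs=x cand={1,2,3} pick 1 [3->1 ok]
  17: obs=x cand={1,2,3} pick 2 [1->2 ok]
  18: obs=x cand={1,2,3} pick 3 [2->3 ok]
  19: obs=x cand={1,2,3} pick 3 [3->3 ok]
  20: obs=x cand={1,2,3} pick 1 [3->1 ok]
  21: obs=x cand={1,2,3} pick 1 [1->1 ok]
  22: obs=y cand={0,4} pick 4 [1->4 ok]
  23: obs=x cand={1,2,3} pick 2 [4->2 ok]

0,2,0,1,2,3,1,4,1,4,4,3,1,0,2,3,1,2,3,3,1,1,4,2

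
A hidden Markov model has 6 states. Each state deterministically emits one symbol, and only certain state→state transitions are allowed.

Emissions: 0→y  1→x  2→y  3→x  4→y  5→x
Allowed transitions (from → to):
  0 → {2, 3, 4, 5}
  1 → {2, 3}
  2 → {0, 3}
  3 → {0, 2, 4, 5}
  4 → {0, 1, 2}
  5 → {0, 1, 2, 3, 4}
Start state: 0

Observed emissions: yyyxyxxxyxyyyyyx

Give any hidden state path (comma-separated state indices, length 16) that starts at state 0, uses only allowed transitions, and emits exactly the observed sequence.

  pos 0: y in {0,2,4}, choose 0; start
  pos 1: y in {0,2,4}, choose 4; 0->4 ok
  pos 2: y in {0,2,4}, choose 0; 4->0 ok
  pos 3: x in {1,3,5}, choose 3; 0->3 ok
  pos 4: y in {0,2,4}, choose 0; 3->0 ok
  pos 5: x in {1,3,5}, choose 5; 0->5 ok
  pos 6: x in {1,3,5}, choose 3; 5->3 ok
  pos 7: x in {1,3,5}, choose 5; 3->5 ok
  pos 8: y in {0,2,4}, choose 2; 5->2 ok
  pos 9: x in {1,3,5}, choose 3; 2->3 ok
  pos 10: y in {0,2,4}, choose 4; 3->4 ok
  pos 11: y in {0,2,4}, choose 2; 4->2 ok
  pos 12: y in {0,2,4}, choose 0; 2->0 ok
  pos 13: y in {0,2,4}, choose 2; 0->2 ok
  pos 14: y in {0,2,4}, choose 0; 2->0 ok
  pos 15: x in {1,3,5}, choose 5; 0->5 ok

0,4,0,3,0,5,3,5,2,3,4,2,0,2,0,5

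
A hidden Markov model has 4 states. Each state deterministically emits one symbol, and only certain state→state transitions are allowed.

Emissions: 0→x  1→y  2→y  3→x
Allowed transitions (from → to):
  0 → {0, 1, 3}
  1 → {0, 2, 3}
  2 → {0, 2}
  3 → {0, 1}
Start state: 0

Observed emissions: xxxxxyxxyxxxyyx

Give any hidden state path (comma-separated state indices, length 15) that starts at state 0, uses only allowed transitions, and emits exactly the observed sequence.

0,3,0,3,0,1,0,3,1,3,0,0,1,2,0

  [0] x  {0,3}  => 0  start
  [1] x  {0,3}  => 3  0->3 ok
  [2] x  {0,3}  => 0  3->0 ok
  [3] x  {0,3}  => 3  0->3 ok
  [4] x  {0,3}  => 0  3->0 ok
  [5] y  {1,2}  => 1  0->1 ok
  [6] x  {0,3}  => 0  1->0 ok
  [7] x  {0,3}  => 3  0->3 ok
  [8] y  {1,2}  => 1  3->1 ok
  [9] x  {0,3}  => 3  1->3 ok
  [10] x  {0,3}  => 0  3->0 ok
  [11] x  {0,3}  => 0  0->0 ok
  [12] y  {1,2}  => 1  0->1 ok
  [13] y  {1,2}  => 2  1->2 ok
  [14] x  {0,3}  => 0  2->0 ok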